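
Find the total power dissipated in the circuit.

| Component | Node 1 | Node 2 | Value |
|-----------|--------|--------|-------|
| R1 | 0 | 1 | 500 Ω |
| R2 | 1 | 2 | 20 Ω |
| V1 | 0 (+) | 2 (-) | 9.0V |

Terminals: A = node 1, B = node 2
Nodal analysis, taking node 2 as the 0 V reference.
Source V1 fixes V_0 = 9 V.
KCL at each unknown node (sum of currents leaving = 0; resistances in Ω):
  Node 1: (V_1 - 9)/500 + (V_1 - 0)/20 = 0
Collecting terms: 0.052 × V_1 = 0.018  =>  V_1 = 0.3462 V
Power in each resistor, P = (ΔV)²/R:
  P_R1 = (9 - 0.3462)²/500 = 0.1498 W
  P_R2 = (0.3462 - 0)²/20 = 0.005991 W
P_total = P_R1 + P_R2 = 0.1558 W

Final answer: 0.1558 W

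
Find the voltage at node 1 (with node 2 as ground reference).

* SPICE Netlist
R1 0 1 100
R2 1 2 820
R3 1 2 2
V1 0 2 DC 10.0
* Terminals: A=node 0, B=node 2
Nodal analysis, taking node 2 as the 0 V reference.
Source V1 fixes V_0 = 10 V.
KCL at each unknown node (sum of currents leaving = 0; resistances in Ω):
  Node 1: (V_1 - 10)/100 + (V_1 - 0)/820 + (V_1 - 0)/2 = 0
Collecting terms: 0.5112 × V_1 = 0.1  =>  V_1 = 0.1956 V
The requested potential is V_1 = 0.1956 V.

Final answer: V_1 = 0.1956 V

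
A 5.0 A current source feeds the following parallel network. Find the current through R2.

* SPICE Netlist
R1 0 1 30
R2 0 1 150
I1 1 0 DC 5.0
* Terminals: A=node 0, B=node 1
All resistors sit directly between nodes 0 and 1, so they are in parallel and share one voltage V; the full source current 5 A splits among them.
1/R_par = 1/30 + 1/150 = 0.04 S  =>  R_par = 25 Ω
V = I × R_par = 5 × 25 = 125 V
I_R2 = V/R2 = 125/150 = 0.8333 A

Final answer: 0.8333 A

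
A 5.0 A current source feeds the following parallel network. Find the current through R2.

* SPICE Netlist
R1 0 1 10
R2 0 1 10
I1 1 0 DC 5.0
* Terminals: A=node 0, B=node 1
All resistors sit directly between nodes 0 and 1, so they are in parallel and share one voltage V; the full source current 5 A splits among them.
1/R_par = 1/10 + 1/10 = 0.2 S  =>  R_par = 5 Ω
V = I × R_par = 5 × 5 = 25 V
I_R2 = V/R2 = 25/10 = 2.5 A

Final answer: 2.5 A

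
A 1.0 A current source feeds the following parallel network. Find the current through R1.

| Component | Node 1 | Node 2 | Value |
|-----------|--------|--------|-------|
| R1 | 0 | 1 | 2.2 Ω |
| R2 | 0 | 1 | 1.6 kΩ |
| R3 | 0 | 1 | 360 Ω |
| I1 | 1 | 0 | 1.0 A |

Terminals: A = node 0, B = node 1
All resistors sit directly between nodes 0 and 1, so they are in parallel and share one voltage V; the full source current 1 A splits among them.
1/R_par = 1/2.2 + 1/1600 + 1/360 = 0.4579 S  =>  R_par = 2.184 Ω
V = I × R_par = 1 × 2.184 = 2.184 V
I_R1 = V/R1 = 2.184/2.2 = 0.9926 A

Final answer: 0.9926 A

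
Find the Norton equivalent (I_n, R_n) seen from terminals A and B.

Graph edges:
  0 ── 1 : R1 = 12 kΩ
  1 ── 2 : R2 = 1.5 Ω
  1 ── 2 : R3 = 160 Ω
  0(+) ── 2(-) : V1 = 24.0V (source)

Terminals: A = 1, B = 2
Find the Thévenin equivalent first; then I_n = V_th/R_th and R_n = R_th.
Step 1 — V_th is the open-circuit voltage V_A - V_B (nothing connected across the terminals).
Nodal analysis, taking node 2 as the 0 V reference.
Source V1 fixes V_0 = 24 V.
KCL at each unknown node (sum of currents leaving = 0; resistances in Ω):
  Node 1: (V_1 - 24)/12000 + (V_1 - 0)/1.5 + (V_1 - 0)/160 = 0
Collecting terms: 0.673 × V_1 = 0.002  =>  V_1 = 0.002972 V
V_th = V_1 - V_2 = 0.002972 - 0 = 0.002972 V
Step 2 — R_th: zero the source — replace V1 by a short circuit (node 2 merges into node 0) — and find the resistance seen between A (node 1) and B (node 0).
Reduce the network between node 1 (A) and node 0 (B) by series/parallel combination:
  Rp1 = R1 ‖ R2 ‖ R3 (parallel, all between nodes 0 and 1) = 1/(1/12000 + 1/1.5 + 1/160) = 1.486 Ω
R_th = 1.486 Ω
I_n = V_th/R_th = 0.002972/1.486 = 0.002 A, and R_n = R_th = 1.486 Ω

Final answer: I_n = 0.002 A, R_n = 1.486 Ω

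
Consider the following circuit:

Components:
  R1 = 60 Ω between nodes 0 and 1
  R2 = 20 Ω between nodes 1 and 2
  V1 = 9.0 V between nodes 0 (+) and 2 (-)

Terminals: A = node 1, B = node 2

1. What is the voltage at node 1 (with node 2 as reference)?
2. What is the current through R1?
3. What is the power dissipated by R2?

Nodal analysis, taking node 2 as the 0 V reference.
Source V1 fixes V_0 = 9 V.
KCL at each unknown node (sum of currents leaving = 0; resistances in Ω):
  Node 1: (V_1 - 9)/60 + (V_1 - 0)/20 = 0
Collecting terms: 0.06667 × V_1 = 0.15  =>  V_1 = 2.25 V
Part 1:
  Read off the nodal solution: V_1 = 2.25 V
Part 2:
  I_R1 = (V_0 - V_1)/R1 = (9 - 2.25)/60 = 0.1125 A
  Magnitude: I_R1 = 0.1125 A
Part 3:
  I_R2 = (V_1 - V_2)/R2 = (2.25 - 0)/20 = 0.1125 A
  P_R2 = I_R2² × R2 = (0.1125)² × 20 = 0.2531 W

Final answers:
1. V_1 = 2.25 V
2. I_R1 = 0.1125 A
3. P_R2 = 0.2531 W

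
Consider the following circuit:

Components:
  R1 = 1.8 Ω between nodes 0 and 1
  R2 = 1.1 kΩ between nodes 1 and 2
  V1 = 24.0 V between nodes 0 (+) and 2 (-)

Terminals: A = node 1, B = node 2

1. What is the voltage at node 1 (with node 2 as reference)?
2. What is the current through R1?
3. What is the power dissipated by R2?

Nodal analysis, taking node 2 as the 0 V reference.
Source V1 fixes V_0 = 24 V.
KCL at each unknown node (sum of currents leaving = 0; resistances in Ω):
  Node 1: (V_1 - 24)/1.8 + (V_1 - 0)/1100 = 0
Collecting terms: 0.5565 × V_1 = 13.33  =>  V_1 = 23.96 V
Part 1:
  Read off the nodal solution: V_1 = 23.96 V
Part 2:
  I_R1 = (V_0 - V_1)/R1 = (24 - 23.96)/1.8 = 0.02178 A
  Magnitude: I_R1 = 0.02178 A
Part 3:
  I_R2 = (V_1 - V_2)/R2 = (23.96 - 0)/1100 = 0.02178 A
  P_R2 = I_R2² × R2 = (0.02178)² × 1100 = 0.5219 W

Final answers:
1. V_1 = 23.96 V
2. I_R1 = 0.02178 A
3. P_R2 = 0.5219 W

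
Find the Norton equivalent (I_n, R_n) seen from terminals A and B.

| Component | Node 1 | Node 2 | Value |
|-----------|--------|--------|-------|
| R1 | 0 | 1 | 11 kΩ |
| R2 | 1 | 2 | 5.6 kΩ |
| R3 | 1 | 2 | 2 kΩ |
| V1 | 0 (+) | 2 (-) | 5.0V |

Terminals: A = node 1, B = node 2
Find the Thévenin equivalent first; then I_n = V_th/R_th and R_n = R_th.
Step 1 — V_th is the open-circuit voltage V_A - V_B (nothing connected across the terminals).
Nodal analysis, taking node 2 as the 0 V reference.
Source V1 fixes V_0 = 5 V.
KCL at each unknown node (sum of currents leaving = 0; resistances in Ω):
  Node 1: (V_1 - 5)/11000 + (V_1 - 0)/5600 + (V_1 - 0)/2000 = 0
Collecting terms: 0.0007695 × V_1 = 0.0004545  =>  V_1 = 0.5907 V
V_th = V_1 - V_2 = 0.5907 - 0 = 0.5907 V
Step 2 — R_th: zero the source — replace V1 by a short circuit (node 2 merges into node 0) — and find the resistance seen between A (node 1) and B (node 0).
Reduce the network between node 1 (A) and node 0 (B) by series/parallel combination:
  Rp1 = R1 ‖ R2 ‖ R3 (parallel, all between nodes 0 and 1) = 1/(1/11000 + 1/5600 + 1/2000) = 1300 Ω
R_th = 1.3 kΩ
I_n = V_th/R_th = 0.5907/1300 = 0.0004545 A, and R_n = R_th = 1.3 kΩ

Final answer: I_n = 0.0004545 A, R_n = 1.3 kΩ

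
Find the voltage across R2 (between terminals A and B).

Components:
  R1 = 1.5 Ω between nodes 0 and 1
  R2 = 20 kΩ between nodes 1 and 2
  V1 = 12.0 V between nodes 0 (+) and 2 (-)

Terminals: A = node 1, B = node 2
R1 and R2 are in series across V1 (node 0 → node 1 → node 2), and the output A–B is taken across R2, so this is a voltage divider.
Series current: I = V1/(R1 + R2) = 12/(1.5 + 20000) = 12/20000 = 0.0006 A
V_R2 = I × R2 = V1 × R2/(R1 + R2) = 12 × 20000/20000 = 12 V

Final answer: 12 V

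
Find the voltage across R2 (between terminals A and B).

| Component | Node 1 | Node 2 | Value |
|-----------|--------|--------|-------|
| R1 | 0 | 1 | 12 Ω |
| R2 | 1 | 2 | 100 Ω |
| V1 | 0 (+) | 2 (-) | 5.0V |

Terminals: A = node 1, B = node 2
R1 and R2 are in series across V1 (node 0 → node 1 → node 2), and the output A–B is taken across R2, so this is a voltage divider.
Series current: I = V1/(R1 + R2) = 5/(12 + 100) = 5/112 = 0.04464 A
V_R2 = I × R2 = V1 × R2/(R1 + R2) = 5 × 100/112 = 4.464 V

Final answer: 4.464 V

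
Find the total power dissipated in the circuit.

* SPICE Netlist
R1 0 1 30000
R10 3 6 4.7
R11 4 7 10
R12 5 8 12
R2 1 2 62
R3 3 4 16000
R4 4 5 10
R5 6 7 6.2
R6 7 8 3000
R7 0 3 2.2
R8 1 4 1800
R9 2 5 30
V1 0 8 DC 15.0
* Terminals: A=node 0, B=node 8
Nodal analysis, taking node 8 as the 0 V reference.
Source V1 fixes V_0 = 15 V.
KCL at each unknown node (sum of currents leaving = 0; resistances in Ω):
  Node 1: (V_1 - 15)/30000 + (V_1 - V_2)/62 + (V_1 - V_4)/1800 = 0
  Node 2: (V_2 - V_1)/62 + (V_2 - V_5)/30 = 0
  Node 3: (V_3 - V_4)/16000 + (V_3 - 15)/2.2 + (V_3 - V_6)/4.7 = 0
  Node 4: (V_4 - V_3)/16000 + (V_4 - V_5)/10 + (V_4 - V_1)/1800 + (V_4 - V_7)/10 = 0
  Node 5: (V_5 - V_4)/10 + (V_5 - V_2)/30 + (V_5 - 0)/12 = 0
  Node 6: (V_6 - V_7)/6.2 + (V_6 - V_3)/4.7 = 0
  Node 7: (V_7 - V_6)/6.2 + (V_7 - 0)/3000 + (V_7 - V_4)/10 = 0
Collecting terms (coefficients in siemens):
  0.01672·V_1 - 0.01613·V_2 - 0.0005556·V_4 = 0.0005
  0.04946·V_2 - 0.01613·V_1 - 0.03333·V_5 = 0
  0.6674·V_3 - 0.0000625·V_4 - 0.2128·V_6 = 6.818
  0.2006·V_4 - 0.0005556·V_1 - 0.0000625·V_3 - 0.1·V_5 - 0.1·V_7 = 0
  0.2167·V_5 - 0.03333·V_2 - 0.1·V_4 = 0
  0.3741·V_6 - 0.2128·V_3 - 0.1613·V_7 = 0
  0.2616·V_7 - 0.1·V_4 - 0.1613·V_6 = 0
Solving these 7 simultaneous equations (Gaussian elimination) gives:
  V_1 = 4.181 V, V_2 = 4.052 V, V_3 = 14.26 V, V_4 = 7.292 V
  V_5 = 3.989 V, V_6 = 12.69 V, V_7 = 10.61 V
Power in each resistor, P = (ΔV)²/R:
  P_R1 = (15 - 4.181)²/30000 = 0.003902 W
  P_R2 = (4.181 - 4.052)²/62 = 0.0002706 W
  P_R3 = (14.26 - 7.292)²/16000 = 0.003036 W
  P_R4 = (7.292 - 3.989)²/10 = 1.091 W
  P_R5 = (12.69 - 10.61)²/6.2 = 0.6964 W
  P_R6 = (10.61 - 0)²/3000 = 0.03751 W
  P_R7 = (15 - 14.26)²/2.2 = 0.2478 W
  P_R8 = (4.181 - 7.292)²/1800 = 0.005377 W
  P_R9 = (4.052 - 3.989)²/30 = 0.0001309 W
  P_R10 = (14.26 - 12.69)²/4.7 = 0.528 W
  P_R11 = (7.292 - 10.61)²/10 = 1.1 W
  P_R12 = (3.989 - 0)²/12 = 1.326 W
P_total = P_R1 + P_R2 + P_R3 + P_R4 + P_R5 + P_R6 + P_R7 + P_R8 + P_R9 + P_R10 + P_R11 + P_R12 = 5.039 W

Final answer: 5.039 W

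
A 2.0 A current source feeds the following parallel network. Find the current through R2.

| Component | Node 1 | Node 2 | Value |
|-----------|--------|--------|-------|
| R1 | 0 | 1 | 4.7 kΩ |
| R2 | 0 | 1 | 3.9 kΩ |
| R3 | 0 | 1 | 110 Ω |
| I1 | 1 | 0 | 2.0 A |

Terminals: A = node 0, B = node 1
All resistors sit directly between nodes 0 and 1, so they are in parallel and share one voltage V; the full source current 2 A splits among them.
1/R_par = 1/4700 + 1/3900 + 1/110 = 0.00956 S  =>  R_par = 104.6 Ω
V = I × R_par = 2 × 104.6 = 209.2 V
I_R2 = V/R2 = 209.2/3900 = 0.05364 A

Final answer: 0.05364 A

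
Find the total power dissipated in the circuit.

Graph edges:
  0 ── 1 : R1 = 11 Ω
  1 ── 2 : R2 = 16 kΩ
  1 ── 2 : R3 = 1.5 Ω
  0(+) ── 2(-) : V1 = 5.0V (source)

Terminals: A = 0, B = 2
Nodal analysis, taking node 2 as the 0 V reference.
Source V1 fixes V_0 = 5 V.
KCL at each unknown node (sum of currents leaving = 0; resistances in Ω):
  Node 1: (V_1 - 5)/11 + (V_1 - 0)/16000 + (V_1 - 0)/1.5 = 0
Collecting terms: 0.7576 × V_1 = 0.4545  =>  V_1 = 0.6 V
Power in each resistor, P = (ΔV)²/R:
  P_R1 = (5 - 0.6)²/11 = 1.76 W
  P_R2 = (0.6 - 0)²/16000 = 0.0000225 W
  P_R3 = (0.6 - 0)²/1.5 = 0.24 W
P_total = P_R1 + P_R2 + P_R3 = 2 W

Final answer: 2 W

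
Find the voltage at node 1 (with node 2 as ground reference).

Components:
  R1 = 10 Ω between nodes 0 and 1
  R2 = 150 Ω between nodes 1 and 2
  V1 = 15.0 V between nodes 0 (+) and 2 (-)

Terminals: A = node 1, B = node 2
Nodal analysis, taking node 2 as the 0 V reference.
Source V1 fixes V_0 = 15 V.
KCL at each unknown node (sum of currents leaving = 0; resistances in Ω):
  Node 1: (V_1 - 15)/10 + (V_1 - 0)/150 = 0
Collecting terms: 0.1067 × V_1 = 1.5  =>  V_1 = 14.06 V
The requested potential is V_1 = 14.06 V.

Final answer: V_1 = 14.06 V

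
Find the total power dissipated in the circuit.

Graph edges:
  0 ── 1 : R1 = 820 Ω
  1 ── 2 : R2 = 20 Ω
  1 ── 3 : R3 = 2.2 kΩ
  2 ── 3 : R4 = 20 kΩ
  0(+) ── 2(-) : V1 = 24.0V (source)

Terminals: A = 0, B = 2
Nodal analysis, taking node 2 as the 0 V reference.
Source V1 fixes V_0 = 24 V.
KCL at each unknown node (sum of currents leaving = 0; resistances in Ω):
  Node 1: (V_1 - 24)/820 + (V_1 - 0)/20 + (V_1 - V_3)/2200 = 0
  Node 3: (V_3 - V_1)/2200 + (V_3 - 0)/20000 = 0
Collecting terms (coefficients in siemens):
  0.05167·V_1 - 0.0004545·V_3 = 0.02927
  0.0005045·V_3 - 0.0004545·V_1 = 0
Determinant D = (0.05167)(0.0005045) - (-0.0004545)(-0.0004545) = 0.00002587
V_1 = [(0.02927)(0.0005045) - (-0.0004545)(0)]/D = 0.5709 V
V_3 = [(0.05167)(0) - (0.02927)(-0.0004545)]/D = 0.5143 V
Power in each resistor, P = (ΔV)²/R:
  P_R1 = (24 - 0.5709)²/820 = 0.6694 W
  P_R2 = (0.5709 - 0)²/20 = 0.0163 W
  P_R3 = (0.5709 - 0.5143)²/2200 = 0.000001455 W
  P_R4 = (0 - 0.5143)²/20000 = 0.00001323 W
P_total = P_R1 + P_R2 + P_R3 + P_R4 = 0.6857 W

Final answer: 0.6857 W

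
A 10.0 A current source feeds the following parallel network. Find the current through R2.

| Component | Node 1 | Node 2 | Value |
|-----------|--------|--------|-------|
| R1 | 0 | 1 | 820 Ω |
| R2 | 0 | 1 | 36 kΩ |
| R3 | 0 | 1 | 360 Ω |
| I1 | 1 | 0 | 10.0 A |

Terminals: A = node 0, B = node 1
All resistors sit directly between nodes 0 and 1, so they are in parallel and share one voltage V; the full source current 10 A splits among them.
1/R_par = 1/820 + 1/36000 + 1/360 = 0.004025 S  =>  R_par = 248.4 Ω
V = I × R_par = 10 × 248.4 = 2484 V
I_R2 = V/R2 = 2484/36000 = 0.06901 A

Final answer: 0.06901 A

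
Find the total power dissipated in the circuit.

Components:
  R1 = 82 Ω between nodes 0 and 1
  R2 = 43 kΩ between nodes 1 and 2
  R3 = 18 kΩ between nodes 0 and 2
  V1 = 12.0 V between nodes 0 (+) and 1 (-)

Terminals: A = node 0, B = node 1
Nodal analysis, taking node 1 as the 0 V reference.
Source V1 fixes V_0 = 12 V.
KCL at each unknown node (sum of currents leaving = 0; resistances in Ω):
  Node 2: (V_2 - 0)/43000 + (V_2 - 12)/18000 = 0
Collecting terms: 0.00007881 × V_2 = 0.0006667  =>  V_2 = 8.459 V
Power in each resistor, P = (ΔV)²/R:
  P_R1 = (12 - 0)²/82 = 1.756 W
  P_R2 = (0 - 8.459)²/43000 = 0.001664 W
  P_R3 = (12 - 8.459)²/18000 = 0.0006966 W
P_total = P_R1 + P_R2 + P_R3 = 1.758 W

Final answer: 1.758 W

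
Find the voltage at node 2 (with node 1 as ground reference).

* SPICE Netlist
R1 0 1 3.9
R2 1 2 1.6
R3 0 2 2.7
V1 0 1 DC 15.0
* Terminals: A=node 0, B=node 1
Nodal analysis, taking node 1 as the 0 V reference.
Source V1 fixes V_0 = 15 V.
KCL at each unknown node (sum of currents leaving = 0; resistances in Ω):
  Node 2: (V_2 - 0)/1.6 + (V_2 - 15)/2.7 = 0
Collecting terms: 0.9954 × V_2 = 5.556  =>  V_2 = 5.581 V
The requested potential is V_2 = 5.581 V.

Final answer: V_2 = 5.581 V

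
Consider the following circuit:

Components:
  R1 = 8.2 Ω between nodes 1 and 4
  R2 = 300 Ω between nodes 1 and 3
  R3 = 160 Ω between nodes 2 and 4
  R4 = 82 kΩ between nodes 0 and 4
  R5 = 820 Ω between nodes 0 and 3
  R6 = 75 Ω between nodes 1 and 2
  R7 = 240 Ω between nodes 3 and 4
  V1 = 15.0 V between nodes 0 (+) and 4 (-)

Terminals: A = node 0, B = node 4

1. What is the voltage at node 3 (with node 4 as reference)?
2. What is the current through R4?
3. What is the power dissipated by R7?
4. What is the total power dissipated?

Nodal analysis, taking node 4 as the 0 V reference.
Source V1 fixes V_0 = 15 V.
KCL at each unknown node (sum of currents leaving = 0; resistances in Ω):
  Node 1: (V_1 - 0)/8.2 + (V_1 - V_3)/300 + (V_1 - V_2)/75 = 0
  Node 2: (V_2 - 0)/160 + (V_2 - V_1)/75 = 0
  Node 3: (V_3 - V_1)/300 + (V_3 - 15)/820 + (V_3 - 0)/240 = 0
Collecting terms (coefficients in siemens):
  0.1386·V_1 - 0.01333·V_2 - 0.003333·V_3 = 0
  0.01958·V_2 - 0.01333·V_1 = 0
  0.00872·V_3 - 0.003333·V_1 = 0.01829
Solving these 3 simultaneous equations (Gaussian elimination) gives:
  V_1 = 0.05452 V, V_2 = 0.03712 V, V_3 = 2.119 V
Part 1:
  Read off the nodal solution: V_3 = 2.119 V
Part 2:
  I_R4 = (V_0 - V_4)/R4 = (15 - 0)/82000 = 0.0001829 A
  Magnitude: I_R4 = 0.0001829 A
Part 3:
  I_R7 = (V_3 - V_4)/R7 = (2.119 - 0)/240 = 0.008828 A
  P_R7 = I_R7² × R7 = (0.008828)² × 240 = 0.0187 W
Part 4:
  Power in each resistor, P = (ΔV)²/R:
    P_R1 = (0.05452 - 0)²/8.2 = 0.0003625 W
    P_R2 = (0.05452 - 2.119)²/300 = 0.0142 W
    P_R3 = (0.03712 - 0)²/160 = 0.000008612 W
    P_R4 = (15 - 0)²/82000 = 0.002744 W
    P_R5 = (15 - 2.119)²/820 = 0.2023 W
    P_R6 = (0.05452 - 0.03712)²/75 = 0.000004037 W
    P_R7 = (2.119 - 0)²/240 = 0.0187 W
  P_total = P_R1 + P_R2 + P_R3 + P_R4 + P_R5 + P_R6 + P_R7 = 0.2384 W

Final answers:
1. V_3 = 2.119 V
2. I_R4 = 0.0001829 A
3. P_R7 = 0.0187 W
4. P_total = 0.2384 W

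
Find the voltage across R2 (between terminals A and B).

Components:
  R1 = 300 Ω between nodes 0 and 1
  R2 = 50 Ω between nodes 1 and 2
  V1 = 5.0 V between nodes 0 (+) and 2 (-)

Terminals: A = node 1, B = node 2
R1 and R2 are in series across V1 (node 0 → node 1 → node 2), and the output A–B is taken across R2, so this is a voltage divider.
Series current: I = V1/(R1 + R2) = 5/(300 + 50) = 5/350 = 0.01429 A
V_R2 = I × R2 = V1 × R2/(R1 + R2) = 5 × 50/350 = 0.7143 V

Final answer: 0.7143 V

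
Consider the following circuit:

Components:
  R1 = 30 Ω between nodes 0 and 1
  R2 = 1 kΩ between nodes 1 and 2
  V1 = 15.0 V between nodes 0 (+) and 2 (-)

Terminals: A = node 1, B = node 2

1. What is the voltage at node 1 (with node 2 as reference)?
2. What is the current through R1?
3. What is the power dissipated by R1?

Nodal analysis, taking node 2 as the 0 V reference.
Source V1 fixes V_0 = 15 V.
KCL at each unknown node (sum of currents leaving = 0; resistances in Ω):
  Node 1: (V_1 - 15)/30 + (V_1 - 0)/1000 = 0
Collecting terms: 0.03433 × V_1 = 0.5  =>  V_1 = 14.56 V
Part 1:
  Read off the nodal solution: V_1 = 14.56 V
Part 2:
  I_R1 = (V_0 - V_1)/R1 = (15 - 14.56)/30 = 0.01456 A
  Magnitude: I_R1 = 0.01456 A
Part 3:
  I_R1 = (V_0 - V_1)/R1 = (15 - 14.56)/30 = 0.01456 A
  P_R1 = I_R1² × R1 = (0.01456)² × 30 = 0.006363 W

Final answers:
1. V_1 = 14.56 V
2. I_R1 = 0.01456 A
3. P_R1 = 0.006363 W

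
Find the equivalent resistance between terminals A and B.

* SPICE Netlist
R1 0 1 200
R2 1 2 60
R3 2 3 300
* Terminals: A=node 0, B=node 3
Reduce the network between node 0 (A) and node 3 (B) by series/parallel combination:
  Rs1 = R1 + R2 (series, joined only at node 1) = 200 + 60 = 260 Ω
  Rs2 = R3 + Rs1 (series, joined only at node 2) = 300 + 260 = 560 Ω
R_eq = 560 Ω

Final answer: 560 Ω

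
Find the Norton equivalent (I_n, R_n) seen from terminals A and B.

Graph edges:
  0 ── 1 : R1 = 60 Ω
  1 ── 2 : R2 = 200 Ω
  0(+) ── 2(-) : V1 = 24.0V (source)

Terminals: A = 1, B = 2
Find the Thévenin equivalent first; then I_n = V_th/R_th and R_n = R_th.
Step 1 — V_th is the open-circuit voltage V_A - V_B (nothing connected across the terminals).
Nodal analysis, taking node 2 as the 0 V reference.
Source V1 fixes V_0 = 24 V.
KCL at each unknown node (sum of currents leaving = 0; resistances in Ω):
  Node 1: (V_1 - 24)/60 + (V_1 - 0)/200 = 0
Collecting terms: 0.02167 × V_1 = 0.4  =>  V_1 = 18.46 V
V_th = V_1 - V_2 = 18.46 - 0 = 18.46 V
Step 2 — R_th: zero the source — replace V1 by a short circuit (node 2 merges into node 0) — and find the resistance seen between A (node 1) and B (node 0).
Reduce the network between node 1 (A) and node 0 (B) by series/parallel combination:
  Rp1 = R1 ‖ R2 (parallel, both between nodes 0 and 1) = 1/(1/60 + 1/200) = 46.15 Ω
R_th = 46.15 Ω
I_n = V_th/R_th = 18.46/46.15 = 0.4 A, and R_n = R_th = 46.15 Ω

Final answer: I_n = 0.4 A, R_n = 46.15 Ω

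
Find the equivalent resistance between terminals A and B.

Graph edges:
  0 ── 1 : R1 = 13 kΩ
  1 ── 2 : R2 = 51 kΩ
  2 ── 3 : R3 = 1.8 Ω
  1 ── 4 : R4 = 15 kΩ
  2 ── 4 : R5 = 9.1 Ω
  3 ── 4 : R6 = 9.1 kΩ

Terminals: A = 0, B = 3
The network is not a plain series/parallel combination. Inject a 1 A test current into terminal A (node 0) and return it from terminal B (node 3); then R_eq = V_A / (1 A).
Nodal analysis, taking node 3 as the 0 V reference.
Current source I_test pushes 1 A into node 0 and draws it out of node 3.
KCL at each unknown node (sum of currents leaving = 0; resistances in Ω):
  Node 0: (V_0 - V_1)/13000 - 1 = 0
  Node 1: (V_1 - V_0)/13000 + (V_1 - V_2)/51000 + (V_1 - V_4)/15000 = 0
  Node 2: (V_2 - V_1)/51000 + (V_2 - 0)/1.8 + (V_2 - V_4)/9.1 = 0
  Node 4: (V_4 - V_1)/15000 + (V_4 - V_2)/9.1 + (V_4 - 0)/9100 = 0
Collecting terms (coefficients in siemens):
  0.00007692·V_0 - 0.00007692·V_1 = 1
  0.0001632·V_1 - 0.00007692·V_0 - 0.00001961·V_2 - 0.00006667·V_4 = 0
  0.6655·V_2 - 0.00001961·V_1 - 0.1099·V_4 = 0
  0.1101·V_4 - 0.00006667·V_1 - 0.1099·V_2 = 0
Solving these 4 simultaneous equations (Gaussian elimination) gives:
  V_0 = 24600 V, V_1 = 11600 V, V_2 = 1.798 V, V_4 = 8.82 V
R_eq = V_0 / 1 A = 24600 Ω = 24.6 kΩ

Final answer: 24.6 kΩ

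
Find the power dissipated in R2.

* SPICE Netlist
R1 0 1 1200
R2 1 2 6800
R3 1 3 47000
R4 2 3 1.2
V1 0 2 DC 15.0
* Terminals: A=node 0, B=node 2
Nodal analysis, taking node 2 as the 0 V reference.
Source V1 fixes V_0 = 15 V.
KCL at each unknown node (sum of currents leaving = 0; resistances in Ω):
  Node 1: (V_1 - 15)/1200 + (V_1 - 0)/6800 + (V_1 - V_3)/47000 = 0
  Node 3: (V_3 - V_1)/47000 + (V_3 - 0)/1.2 = 0
Collecting terms (coefficients in siemens):
  0.001002·V_1 - 0.00002128·V_3 = 0.0125
  0.8334·V_3 - 0.00002128·V_1 = 0
Determinant D = (0.001002)(0.8334) - (-0.00002128)(-0.00002128) = 0.0008347
V_1 = [(0.0125)(0.8334) - (-0.00002128)(0)]/D = 12.48 V
V_3 = [(0.001002)(0) - (0.0125)(-0.00002128)]/D = 0.0003186 V
I_R2 = (V_1 - V_2)/R2 = (12.48 - 0)/6800 = 0.001835 A
P_R2 = I_R2² × R2 = (0.001835)² × 6800 = 0.0229 W

Final answer: 0.0229 W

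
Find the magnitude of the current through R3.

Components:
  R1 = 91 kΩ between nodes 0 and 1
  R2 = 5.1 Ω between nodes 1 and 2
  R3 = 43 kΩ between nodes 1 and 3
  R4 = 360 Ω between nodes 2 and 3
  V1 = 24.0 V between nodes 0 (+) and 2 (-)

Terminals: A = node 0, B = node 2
Nodal analysis, taking node 2 as the 0 V reference.
Source V1 fixes V_0 = 24 V.
KCL at each unknown node (sum of currents leaving = 0; resistances in Ω):
  Node 1: (V_1 - 24)/91000 + (V_1 - 0)/5.1 + (V_1 - V_3)/43000 = 0
  Node 3: (V_3 - V_1)/43000 + (V_3 - 0)/360 = 0
Collecting terms (coefficients in siemens):
  0.1961·V_1 - 0.00002326·V_3 = 0.0002637
  0.002801·V_3 - 0.00002326·V_1 = 0
Determinant D = (0.1961)(0.002801) - (-0.00002326)(-0.00002326) = 0.0005493
V_1 = [(0.0002637)(0.002801) - (-0.00002326)(0)]/D = 0.001345 V
V_3 = [(0.1961)(0) - (0.0002637)(-0.00002326)]/D = 0.00001117 V
I_R3 = (V_1 - V_3)/R3 = (0.001345 - 0.00001117)/43000 = 0.00000003102 A
|I_R3| = 0.00000003102 A

Final answer: |I_R3| = 3.102e-08 A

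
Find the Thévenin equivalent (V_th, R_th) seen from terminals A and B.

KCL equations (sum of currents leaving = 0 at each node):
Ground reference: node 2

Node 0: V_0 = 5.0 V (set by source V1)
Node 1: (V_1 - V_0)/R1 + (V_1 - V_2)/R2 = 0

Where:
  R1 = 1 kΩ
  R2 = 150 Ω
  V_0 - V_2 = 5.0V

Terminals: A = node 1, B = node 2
Step 1 — V_th is the open-circuit voltage V_A - V_B (nothing connected across the terminals).
Nodal analysis, taking node 2 as the 0 V reference.
Source V1 fixes V_0 = 5 V.
KCL at each unknown node (sum of currents leaving = 0; resistances in Ω):
  Node 1: (V_1 - 5)/1000 + (V_1 - 0)/150 = 0
Collecting terms: 0.007667 × V_1 = 0.005  =>  V_1 = 0.6522 V
V_th = V_1 - V_2 = 0.6522 - 0 = 0.6522 V
Step 2 — R_th: zero the source — replace V1 by a short circuit (node 2 merges into node 0) — and find the resistance seen between A (node 1) and B (node 0).
Reduce the network between node 1 (A) and node 0 (B) by series/parallel combination:
  Rp1 = R1 ‖ R2 (parallel, both between nodes 0 and 1) = 1/(1/1000 + 1/150) = 130.4 Ω
R_th = 130.4 Ω

Final answer: V_th = 0.6522 V, R_th = 130.4 Ω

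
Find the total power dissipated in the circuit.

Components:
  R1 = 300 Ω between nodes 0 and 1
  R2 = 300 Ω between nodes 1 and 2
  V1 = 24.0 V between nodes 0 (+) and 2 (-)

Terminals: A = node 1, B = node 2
Nodal analysis, taking node 2 as the 0 V reference.
Source V1 fixes V_0 = 24 V.
KCL at each unknown node (sum of currents leaving = 0; resistances in Ω):
  Node 1: (V_1 - 24)/300 + (V_1 - 0)/300 = 0
Collecting terms: 0.006667 × V_1 = 0.08  =>  V_1 = 12 V
Power in each resistor, P = (ΔV)²/R:
  P_R1 = (24 - 12)²/300 = 0.48 W
  P_R2 = (12 - 0)²/300 = 0.48 W
P_total = P_R1 + P_R2 = 0.96 W

Final answer: 0.96 W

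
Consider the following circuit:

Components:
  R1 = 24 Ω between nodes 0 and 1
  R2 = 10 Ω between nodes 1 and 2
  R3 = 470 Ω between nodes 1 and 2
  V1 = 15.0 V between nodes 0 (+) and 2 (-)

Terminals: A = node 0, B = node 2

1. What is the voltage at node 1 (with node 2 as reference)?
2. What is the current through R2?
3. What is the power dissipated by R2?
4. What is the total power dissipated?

Nodal analysis, taking node 2 as the 0 V reference.
Source V1 fixes V_0 = 15 V.
KCL at each unknown node (sum of currents leaving = 0; resistances in Ω):
  Node 1: (V_1 - 15)/24 + (V_1 - 0)/10 + (V_1 - 0)/470 = 0
Collecting terms: 0.1438 × V_1 = 0.625  =>  V_1 = 4.346 V
Part 1:
  Read off the nodal solution: V_1 = 4.346 V
Part 2:
  I_R2 = (V_1 - V_2)/R2 = (4.346 - 0)/10 = 0.4346 A
  Magnitude: I_R2 = 0.4346 A
Part 3:
  I_R2 = (V_1 - V_2)/R2 = (4.346 - 0)/10 = 0.4346 A
  P_R2 = I_R2² × R2 = (0.4346)² × 10 = 1.889 W
Part 4:
  Power in each resistor, P = (ΔV)²/R:
    P_R1 = (15 - 4.346)²/24 = 4.729 W
    P_R2 = (4.346 - 0)²/10 = 1.889 W
    P_R3 = (4.346 - 0)²/470 = 0.0402 W
  P_total = P_R1 + P_R2 + P_R3 = 6.658 W

Final answers:
1. V_1 = 4.346 V
2. I_R2 = 0.4346 A
3. P_R2 = 1.889 W
4. P_total = 6.658 W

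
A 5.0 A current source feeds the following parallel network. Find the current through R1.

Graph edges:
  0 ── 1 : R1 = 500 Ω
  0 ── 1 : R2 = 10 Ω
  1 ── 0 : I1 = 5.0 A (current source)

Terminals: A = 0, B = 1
All resistors sit directly between nodes 0 and 1, so they are in parallel and share one voltage V; the full source current 5 A splits among them.
1/R_par = 1/500 + 1/10 = 0.102 S  =>  R_par = 9.804 Ω
V = I × R_par = 5 × 9.804 = 49.02 V
I_R1 = V/R1 = 49.02/500 = 0.09804 A

Final answer: 0.09804 A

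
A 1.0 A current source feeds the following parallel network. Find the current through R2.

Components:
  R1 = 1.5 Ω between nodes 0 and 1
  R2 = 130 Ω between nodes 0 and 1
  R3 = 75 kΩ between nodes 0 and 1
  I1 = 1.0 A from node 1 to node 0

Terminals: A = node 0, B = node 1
All resistors sit directly between nodes 0 and 1, so they are in parallel and share one voltage V; the full source current 1 A splits among them.
1/R_par = 1/1.5 + 1/130 + 1/75000 = 0.6744 S  =>  R_par = 1.483 Ω
V = I × R_par = 1 × 1.483 = 1.483 V
I_R2 = V/R2 = 1.483/130 = 0.01141 A

Final answer: 0.01141 A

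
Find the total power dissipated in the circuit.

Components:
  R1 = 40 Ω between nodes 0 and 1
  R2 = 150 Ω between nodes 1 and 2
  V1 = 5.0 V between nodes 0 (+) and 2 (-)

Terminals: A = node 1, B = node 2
Nodal analysis, taking node 2 as the 0 V reference.
Source V1 fixes V_0 = 5 V.
KCL at each unknown node (sum of currents leaving = 0; resistances in Ω):
  Node 1: (V_1 - 5)/40 + (V_1 - 0)/150 = 0
Collecting terms: 0.03167 × V_1 = 0.125  =>  V_1 = 3.947 V
Power in each resistor, P = (ΔV)²/R:
  P_R1 = (5 - 3.947)²/40 = 0.0277 W
  P_R2 = (3.947 - 0)²/150 = 0.1039 W
P_total = P_R1 + P_R2 = 0.1316 W

Final answer: 0.1316 W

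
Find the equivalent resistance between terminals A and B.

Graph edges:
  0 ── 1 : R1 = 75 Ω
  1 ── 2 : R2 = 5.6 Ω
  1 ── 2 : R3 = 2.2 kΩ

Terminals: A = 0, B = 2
Reduce the network between node 0 (A) and node 2 (B) by series/parallel combination:
  Rp1 = R2 ‖ R3 (parallel, both between nodes 1 and 2) = 1/(1/5.6 + 1/2200) = 5.586 Ω
  Rs1 = R1 + Rp1 (series, joined only at node 1) = 75 + 5.586 = 80.59 Ω
R_eq = 80.59 Ω

Final answer: 80.59 Ω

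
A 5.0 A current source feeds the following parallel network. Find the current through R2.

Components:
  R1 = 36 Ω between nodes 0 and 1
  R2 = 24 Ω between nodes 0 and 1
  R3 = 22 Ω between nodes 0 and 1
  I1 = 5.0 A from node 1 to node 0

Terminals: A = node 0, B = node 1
All resistors sit directly between nodes 0 and 1, so they are in parallel and share one voltage V; the full source current 5 A splits among them.
1/R_par = 1/36 + 1/24 + 1/22 = 0.1149 S  =>  R_par = 8.703 Ω
V = I × R_par = 5 × 8.703 = 43.52 V
I_R2 = V/R2 = 43.52/24 = 1.813 A

Final answer: 1.813 A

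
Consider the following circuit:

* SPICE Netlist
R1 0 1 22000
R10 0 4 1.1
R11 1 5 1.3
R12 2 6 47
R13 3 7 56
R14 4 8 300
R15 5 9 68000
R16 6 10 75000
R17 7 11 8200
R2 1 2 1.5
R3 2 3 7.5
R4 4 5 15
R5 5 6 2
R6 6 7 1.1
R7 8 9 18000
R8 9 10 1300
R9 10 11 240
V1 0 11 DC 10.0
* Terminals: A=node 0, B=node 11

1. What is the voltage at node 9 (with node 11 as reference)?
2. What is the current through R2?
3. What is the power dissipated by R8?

Nodal analysis, taking node 11 as the 0 V reference.
Source V1 fixes V_0 = 10 V.
KCL at each unknown node (sum of currents leaving = 0; resistances in Ω):
  Node 1: (V_1 - 10)/22000 + (V_1 - V_2)/1.5 + (V_1 - V_5)/1.3 = 0
  Node 2: (V_2 - V_1)/1.5 + (V_2 - V_3)/7.5 + (V_2 - V_6)/47 = 0
  Node 3: (V_3 - V_2)/7.5 + (V_3 - V_7)/56 = 0
  Node 4: (V_4 - V_5)/15 + (V_4 - 10)/1.1 + (V_4 - V_8)/300 = 0
  Node 5: (V_5 - V_4)/15 + (V_5 - V_6)/2 + (V_5 - V_1)/1.3 + (V_5 - V_9)/68000 = 0
  Node 6: (V_6 - V_5)/2 + (V_6 - V_7)/1.1 + (V_6 - V_2)/47 + (V_6 - V_10)/75000 = 0
  Node 7: (V_7 - V_6)/1.1 + (V_7 - V_3)/56 + (V_7 - 0)/8200 = 0
  Node 8: (V_8 - V_9)/18000 + (V_8 - V_4)/300 = 0
  Node 9: (V_9 - V_8)/18000 + (V_9 - V_10)/1300 + (V_9 - V_5)/68000 = 0
  Node 10: (V_10 - V_9)/1300 + (V_10 - 0)/240 + (V_10 - V_6)/75000 = 0
Collecting terms (coefficients in siemens):
  1.436·V_1 - 0.6667·V_2 - 0.7692·V_5 = 0.0004545
  0.8213·V_2 - 0.6667·V_1 - 0.1333·V_3 - 0.02128·V_6 = 0
  0.1512·V_3 - 0.1333·V_2 - 0.01786·V_7 = 0
  0.9791·V_4 - 0.06667·V_5 - 0.003333·V_8 = 9.091
  1.336·V_5 - 0.7692·V_1 - 0.06667·V_4 - 0.5·V_6 - 0.00001471·V_9 = 0
  1.43·V_6 - 0.02128·V_2 - 0.5·V_5 - 0.9091·V_7 - 0.00001333·V_10 = 0
  0.9271·V_7 - 0.01786·V_3 - 0.9091·V_6 = 0
  0.003389·V_8 - 0.003333·V_4 - 0.00005556·V_9 = 0
  0.0008395·V_9 - 0.00001471·V_5 - 0.00005556·V_8 - 0.0007692·V_10 = 0
  0.004949·V_10 - 0.00001333·V_6 - 0.0007692·V_9 = 0
Solving these 10 simultaneous equations (Gaussian elimination) gives:
  V_1 = 9.976 V, V_2 = 9.975 V, V_3 = 9.975 V, V_4 = 9.998 V
  V_5 = 9.976 V, V_6 = 9.973 V, V_7 = 9.972 V, V_8 = 9.85 V
  V_9 = 0.9926 V, V_10 = 0.1811 V
Part 1:
  Read off the nodal solution: V_9 = 0.9926 V
Part 2:
  I_R2 = (V_1 - V_2)/R2 = (9.976 - 9.975)/1.5 = 0.0001018 A
  Magnitude: I_R2 = 0.0001018 A
Part 3:
  I_R8 = (V_9 - V_10)/R8 = (0.9926 - 0.1811)/1300 = 0.0006242 A
  P_R8 = I_R8² × R8 = (0.0006242)² × 1300 = 0.0005065 W

Final answers:
1. V_9 = 0.9926 V
2. I_R2 = 0.0001018 A
3. P_R8 = 0.0005065 W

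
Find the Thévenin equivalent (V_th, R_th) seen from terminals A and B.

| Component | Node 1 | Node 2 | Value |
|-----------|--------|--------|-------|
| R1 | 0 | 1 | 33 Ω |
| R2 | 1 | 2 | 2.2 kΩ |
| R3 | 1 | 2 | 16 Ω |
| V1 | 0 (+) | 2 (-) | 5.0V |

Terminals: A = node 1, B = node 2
Step 1 — V_th is the open-circuit voltage V_A - V_B (nothing connected across the terminals).
Nodal analysis, taking node 2 as the 0 V reference.
Source V1 fixes V_0 = 5 V.
KCL at each unknown node (sum of currents leaving = 0; resistances in Ω):
  Node 1: (V_1 - 5)/33 + (V_1 - 0)/2200 + (V_1 - 0)/16 = 0
Collecting terms: 0.09326 × V_1 = 0.1515  =>  V_1 = 1.625 V
V_th = V_1 - V_2 = 1.625 - 0 = 1.625 V
Step 2 — R_th: zero the source — replace V1 by a short circuit (node 2 merges into node 0) — and find the resistance seen between A (node 1) and B (node 0).
Reduce the network between node 1 (A) and node 0 (B) by series/parallel combination:
  Rp1 = R1 ‖ R2 ‖ R3 (parallel, all between nodes 0 and 1) = 1/(1/33 + 1/2200 + 1/16) = 10.72 Ω
R_th = 10.72 Ω

Final answer: V_th = 1.625 V, R_th = 10.72 Ω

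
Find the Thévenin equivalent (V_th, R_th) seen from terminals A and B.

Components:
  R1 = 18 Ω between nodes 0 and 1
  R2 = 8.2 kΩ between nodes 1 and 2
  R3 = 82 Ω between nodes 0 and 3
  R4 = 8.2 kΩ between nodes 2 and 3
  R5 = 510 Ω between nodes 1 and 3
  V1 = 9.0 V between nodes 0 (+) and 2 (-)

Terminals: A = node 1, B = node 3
Step 1 — V_th is the open-circuit voltage V_A - V_B (nothing connected across the terminals).
Nodal analysis, taking node 2 as the 0 V reference.
Source V1 fixes V_0 = 9 V.
KCL at each unknown node (sum of currents leaving = 0; resistances in Ω):
  Node 1: (V_1 - 9)/18 + (V_1 - 0)/8200 + (V_1 - V_3)/510 = 0
  Node 3: (V_3 - 9)/82 + (V_3 - 0)/8200 + (V_3 - V_1)/510 = 0
Collecting terms (coefficients in siemens):
  0.05764·V_1 - 0.001961·V_3 = 0.5
  0.01428·V_3 - 0.001961·V_1 = 0.1098
Determinant D = (0.05764)(0.01428) - (-0.001961)(-0.001961) = 0.0008191
V_1 = [(0.5)(0.01428) - (-0.001961)(0.1098)]/D = 8.978 V
V_3 = [(0.05764)(0.1098) - (0.5)(-0.001961)]/D = 8.92 V
V_th = V_1 - V_3 = 8.978 - 8.92 = 0.0581 V
Step 2 — R_th: zero the source — replace V1 by a short circuit (node 2 merges into node 0) — and find the resistance seen between A (node 1) and B (node 3).
Reduce the network between node 1 (A) and node 3 (B) by series/parallel combination:
  Rp1 = R1 ‖ R2 (parallel, both between nodes 0 and 1) = 1/(1/18 + 1/8200) = 17.96 Ω
  Rp2 = R3 ‖ R4 (parallel, both between nodes 0 and 3) = 1/(1/82 + 1/8200) = 81.19 Ω
  Rs1 = Rp1 + Rp2 (series, joined only at node 0) = 17.96 + 81.19 = 99.15 Ω
  Rp3 = R5 ‖ Rs1 (parallel, both between nodes 1 and 3) = 1/(1/510 + 1/99.15) = 83.01 Ω
R_th = 83.01 Ω

Final answer: V_th = 0.0581 V, R_th = 83.01 Ω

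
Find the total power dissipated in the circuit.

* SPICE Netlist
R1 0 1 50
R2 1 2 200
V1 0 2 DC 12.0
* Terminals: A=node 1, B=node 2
Nodal analysis, taking node 2 as the 0 V reference.
Source V1 fixes V_0 = 12 V.
KCL at each unknown node (sum of currents leaving = 0; resistances in Ω):
  Node 1: (V_1 - 12)/50 + (V_1 - 0)/200 = 0
Collecting terms: 0.025 × V_1 = 0.24  =>  V_1 = 9.6 V
Power in each resistor, P = (ΔV)²/R:
  P_R1 = (12 - 9.6)²/50 = 0.1152 W
  P_R2 = (9.6 - 0)²/200 = 0.4608 W
P_total = P_R1 + P_R2 = 0.576 W

Final answer: 0.576 W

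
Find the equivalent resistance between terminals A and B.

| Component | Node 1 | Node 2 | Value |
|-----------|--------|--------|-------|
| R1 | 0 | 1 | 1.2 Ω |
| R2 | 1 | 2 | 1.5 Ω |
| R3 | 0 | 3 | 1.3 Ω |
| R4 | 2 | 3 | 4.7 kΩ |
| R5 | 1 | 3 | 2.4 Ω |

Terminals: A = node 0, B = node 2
The network is not a plain series/parallel combination. Inject a 1 A test current into terminal A (node 0) and return it from terminal B (node 2); then R_eq = V_A / (1 A).
Nodal analysis, taking node 2 as the 0 V reference.
Current source I_test pushes 1 A into node 0 and draws it out of node 2.
KCL at each unknown node (sum of currents leaving = 0; resistances in Ω):
  Node 0: (V_0 - V_1)/1.2 + (V_0 - V_3)/1.3 - 1 = 0
  Node 1: (V_1 - V_0)/1.2 + (V_1 - 0)/1.5 + (V_1 - V_3)/2.4 = 0
  Node 3: (V_3 - V_0)/1.3 + (V_3 - V_1)/2.4 + (V_3 - 0)/4700 = 0
Collecting terms (coefficients in siemens):
  1.603·V_0 - 0.8333·V_1 - 0.7692·V_3 = 1
  1.917·V_1 - 0.8333·V_0 - 0.4167·V_3 = 0
  1.186·V_3 - 0.7692·V_0 - 0.4167·V_1 = 0
Solving these 3 simultaneous equations (Gaussian elimination) gives:
  V_0 = 2.405 V, V_1 = 1.499 V, V_3 = 2.087 V
R_eq = V_0 / 1 A = 2.405 Ω

Final answer: 2.405 Ω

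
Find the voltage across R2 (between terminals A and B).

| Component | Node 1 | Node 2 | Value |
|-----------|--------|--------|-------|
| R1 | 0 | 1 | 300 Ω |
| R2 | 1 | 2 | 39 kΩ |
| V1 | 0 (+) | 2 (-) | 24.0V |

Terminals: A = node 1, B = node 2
R1 and R2 are in series across V1 (node 0 → node 1 → node 2), and the output A–B is taken across R2, so this is a voltage divider.
Series current: I = V1/(R1 + R2) = 24/(300 + 39000) = 24/39300 = 0.0006107 A
V_R2 = I × R2 = V1 × R2/(R1 + R2) = 24 × 39000/39300 = 23.82 V

Final answer: 23.82 V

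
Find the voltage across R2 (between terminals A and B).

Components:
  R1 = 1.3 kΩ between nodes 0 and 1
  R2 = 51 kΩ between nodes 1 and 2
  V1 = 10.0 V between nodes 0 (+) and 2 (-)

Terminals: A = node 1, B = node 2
R1 and R2 are in series across V1 (node 0 → node 1 → node 2), and the output A–B is taken across R2, so this is a voltage divider.
Series current: I = V1/(R1 + R2) = 10/(1300 + 51000) = 10/52300 = 0.0001912 A
V_R2 = I × R2 = V1 × R2/(R1 + R2) = 10 × 51000/52300 = 9.751 V

Final answer: 9.751 V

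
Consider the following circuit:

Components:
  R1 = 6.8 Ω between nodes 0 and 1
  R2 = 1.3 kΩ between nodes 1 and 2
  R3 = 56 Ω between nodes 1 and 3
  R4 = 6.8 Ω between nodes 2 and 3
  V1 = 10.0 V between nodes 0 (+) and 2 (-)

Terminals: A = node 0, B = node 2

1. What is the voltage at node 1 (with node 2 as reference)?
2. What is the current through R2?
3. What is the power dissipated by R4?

Nodal analysis, taking node 2 as the 0 V reference.
Source V1 fixes V_0 = 10 V.
KCL at each unknown node (sum of currents leaving = 0; resistances in Ω):
  Node 1: (V_1 - 10)/6.8 + (V_1 - 0)/1300 + (V_1 - V_3)/56 = 0
  Node 3: (V_3 - V_1)/56 + (V_3 - 0)/6.8 = 0
Collecting terms (coefficients in siemens):
  0.1657·V_1 - 0.01786·V_3 = 1.471
  0.1649·V_3 - 0.01786·V_1 = 0
Determinant D = (0.1657)(0.1649) - (-0.01786)(-0.01786) = 0.02701
V_1 = [(1.471)(0.1649) - (-0.01786)(0)]/D = 8.981 V
V_3 = [(0.1657)(0) - (1.471)(-0.01786)]/D = 0.9724 V
Part 1:
  Read off the nodal solution: V_1 = 8.981 V
Part 2:
  I_R2 = (V_1 - V_2)/R2 = (8.981 - 0)/1300 = 0.006908 A
  Magnitude: I_R2 = 0.006908 A
Part 3:
  I_R4 = (V_2 - V_3)/R4 = (0 - 0.9724)/6.8 = -0.143 A
  P_R4 = I_R4² × R4 = (-0.143)² × 6.8 = 0.1391 W

Final answers:
1. V_1 = 8.981 V
2. I_R2 = 0.006908 A
3. P_R4 = 0.1391 W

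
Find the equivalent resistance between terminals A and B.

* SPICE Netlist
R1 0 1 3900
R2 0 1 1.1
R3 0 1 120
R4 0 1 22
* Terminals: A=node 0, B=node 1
Reduce the network between node 0 (A) and node 1 (B) by series/parallel combination:
  Rp1 = R1 ‖ R2 ‖ R3 ‖ R4 (parallel, all between nodes 0 and 1) = 1/(1/3900 + 1/1.1 + 1/120 + 1/22) = 1.038 Ω
R_eq = 1.038 Ω

Final answer: 1.038 Ω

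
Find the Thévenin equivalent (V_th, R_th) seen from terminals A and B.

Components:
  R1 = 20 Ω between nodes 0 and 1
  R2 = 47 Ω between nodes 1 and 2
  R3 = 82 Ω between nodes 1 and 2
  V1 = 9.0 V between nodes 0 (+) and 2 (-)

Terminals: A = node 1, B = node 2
Step 1 — V_th is the open-circuit voltage V_A - V_B (nothing connected across the terminals).
Nodal analysis, taking node 2 as the 0 V reference.
Source V1 fixes V_0 = 9 V.
KCL at each unknown node (sum of currents leaving = 0; resistances in Ω):
  Node 1: (V_1 - 9)/20 + (V_1 - 0)/47 + (V_1 - 0)/82 = 0
Collecting terms: 0.08347 × V_1 = 0.45  =>  V_1 = 5.391 V
V_th = V_1 - V_2 = 5.391 - 0 = 5.391 V
Step 2 — R_th: zero the source — replace V1 by a short circuit (node 2 merges into node 0) — and find the resistance seen between A (node 1) and B (node 0).
Reduce the network between node 1 (A) and node 0 (B) by series/parallel combination:
  Rp1 = R1 ‖ R2 ‖ R3 (parallel, all between nodes 0 and 1) = 1/(1/20 + 1/47 + 1/82) = 11.98 Ω
R_th = 11.98 Ω

Final answer: V_th = 5.391 V, R_th = 11.98 Ω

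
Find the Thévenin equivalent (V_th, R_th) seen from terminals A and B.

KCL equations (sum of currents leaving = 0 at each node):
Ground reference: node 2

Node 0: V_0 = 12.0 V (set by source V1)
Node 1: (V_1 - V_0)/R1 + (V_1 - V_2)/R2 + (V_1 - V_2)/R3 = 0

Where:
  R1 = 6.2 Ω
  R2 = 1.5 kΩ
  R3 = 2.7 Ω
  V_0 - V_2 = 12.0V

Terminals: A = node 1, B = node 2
Step 1 — V_th is the open-circuit voltage V_A - V_B (nothing connected across the terminals).
Nodal analysis, taking node 2 as the 0 V reference.
Source V1 fixes V_0 = 12 V.
KCL at each unknown node (sum of currents leaving = 0; resistances in Ω):
  Node 1: (V_1 - 12)/6.2 + (V_1 - 0)/1500 + (V_1 - 0)/2.7 = 0
Collecting terms: 0.5323 × V_1 = 1.935  =>  V_1 = 3.636 V
V_th = V_1 - V_2 = 3.636 - 0 = 3.636 V
Step 2 — R_th: zero the source — replace V1 by a short circuit (node 2 merges into node 0) — and find the resistance seen between A (node 1) and B (node 0).
Reduce the network between node 1 (A) and node 0 (B) by series/parallel combination:
  Rp1 = R1 ‖ R2 ‖ R3 (parallel, all between nodes 0 and 1) = 1/(1/6.2 + 1/1500 + 1/2.7) = 1.879 Ω
R_th = 1.879 Ω

Final answer: V_th = 3.636 V, R_th = 1.879 Ω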